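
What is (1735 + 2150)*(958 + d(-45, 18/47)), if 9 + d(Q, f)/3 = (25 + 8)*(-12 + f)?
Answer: -40003845/47 ≈ -8.5115e+5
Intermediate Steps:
d(Q, f) = -1215 + 99*f (d(Q, f) = -27 + 3*((25 + 8)*(-12 + f)) = -27 + 3*(33*(-12 + f)) = -27 + 3*(-396 + 33*f) = -27 + (-1188 + 99*f) = -1215 + 99*f)
(1735 + 2150)*(958 + d(-45, 18/47)) = (1735 + 2150)*(958 + (-1215 + 99*(18/47))) = 3885*(958 + (-1215 + 99*(18*(1/47)))) = 3885*(958 + (-1215 + 99*(18/47))) = 3885*(958 + (-1215 + 1782/47)) = 3885*(958 - 55323/47) = 3885*(-10297/47) = -40003845/47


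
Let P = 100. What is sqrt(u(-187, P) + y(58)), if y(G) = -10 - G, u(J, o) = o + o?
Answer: 2*sqrt(33) ≈ 11.489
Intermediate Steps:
u(J, o) = 2*o
sqrt(u(-187, P) + y(58)) = sqrt(2*100 + (-10 - 1*58)) = sqrt(200 + (-10 - 58)) = sqrt(200 - 68) = sqrt(132) = 2*sqrt(33)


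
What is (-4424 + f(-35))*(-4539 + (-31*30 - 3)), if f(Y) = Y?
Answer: 24399648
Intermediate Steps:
(-4424 + f(-35))*(-4539 + (-31*30 - 3)) = (-4424 - 35)*(-4539 + (-31*30 - 3)) = -4459*(-4539 + (-930 - 3)) = -4459*(-4539 - 933) = -4459*(-5472) = 24399648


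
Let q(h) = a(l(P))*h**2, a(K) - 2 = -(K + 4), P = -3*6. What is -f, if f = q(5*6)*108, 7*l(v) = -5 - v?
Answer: 2624400/7 ≈ 3.7491e+5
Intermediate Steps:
P = -18
l(v) = -5/7 - v/7 (l(v) = (-5 - v)/7 = -5/7 - v/7)
a(K) = -2 - K (a(K) = 2 - (K + 4) = 2 - (4 + K) = 2 + (-4 - K) = -2 - K)
q(h) = -27*h**2/7 (q(h) = (-2 - (-5/7 - 1/7*(-18)))*h**2 = (-2 - (-5/7 + 18/7))*h**2 = (-2 - 1*13/7)*h**2 = (-2 - 13/7)*h**2 = -27*h**2/7)
f = -2624400/7 (f = -27*(5*6)**2/7*108 = -27/7*30**2*108 = -27/7*900*108 = -24300/7*108 = -2624400/7 ≈ -3.7491e+5)
-f = -1*(-2624400/7) = 2624400/7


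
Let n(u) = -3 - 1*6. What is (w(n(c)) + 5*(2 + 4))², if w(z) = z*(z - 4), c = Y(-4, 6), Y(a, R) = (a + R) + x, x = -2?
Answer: 21609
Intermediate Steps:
Y(a, R) = -2 + R + a (Y(a, R) = (a + R) - 2 = (R + a) - 2 = -2 + R + a)
c = 0 (c = -2 + 6 - 4 = 0)
n(u) = -9 (n(u) = -3 - 6 = -9)
w(z) = z*(-4 + z)
(w(n(c)) + 5*(2 + 4))² = (-9*(-4 - 9) + 5*(2 + 4))² = (-9*(-13) + 5*6)² = (117 + 30)² = 147² = 21609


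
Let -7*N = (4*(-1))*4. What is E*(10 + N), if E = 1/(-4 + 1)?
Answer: -86/21 ≈ -4.0952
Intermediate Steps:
N = 16/7 (N = -4*(-1)*4/7 = -(-4)*4/7 = -1/7*(-16) = 16/7 ≈ 2.2857)
E = -1/3 (E = 1/(-3) = -1/3 ≈ -0.33333)
E*(10 + N) = -(10 + 16/7)/3 = -1/3*86/7 = -86/21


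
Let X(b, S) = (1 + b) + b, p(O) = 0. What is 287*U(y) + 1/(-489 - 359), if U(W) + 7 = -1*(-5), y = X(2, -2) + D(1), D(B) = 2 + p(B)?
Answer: -486753/848 ≈ -574.00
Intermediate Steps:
X(b, S) = 1 + 2*b
D(B) = 2 (D(B) = 2 + 0 = 2)
y = 7 (y = (1 + 2*2) + 2 = (1 + 4) + 2 = 5 + 2 = 7)
U(W) = -2 (U(W) = -7 - 1*(-5) = -7 + 5 = -2)
287*U(y) + 1/(-489 - 359) = 287*(-2) + 1/(-489 - 359) = -574 + 1/(-848) = -574 - 1/848 = -486753/848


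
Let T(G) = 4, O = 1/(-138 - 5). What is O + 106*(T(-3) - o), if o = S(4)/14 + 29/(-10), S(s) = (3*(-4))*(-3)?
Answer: 2296402/5005 ≈ 458.82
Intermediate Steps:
S(s) = 36 (S(s) = -12*(-3) = 36)
O = -1/143 (O = 1/(-143) = -1/143 ≈ -0.0069930)
o = -23/70 (o = 36/14 + 29/(-10) = 36*(1/14) + 29*(-⅒) = 18/7 - 29/10 = -23/70 ≈ -0.32857)
O + 106*(T(-3) - o) = -1/143 + 106*(4 - 1*(-23/70)) = -1/143 + 106*(4 + 23/70) = -1/143 + 106*(303/70) = -1/143 + 16059/35 = 2296402/5005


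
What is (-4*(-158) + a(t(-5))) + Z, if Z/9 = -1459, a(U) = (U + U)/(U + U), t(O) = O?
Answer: -12498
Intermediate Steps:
a(U) = 1 (a(U) = (2*U)/((2*U)) = (2*U)*(1/(2*U)) = 1)
Z = -13131 (Z = 9*(-1459) = -13131)
(-4*(-158) + a(t(-5))) + Z = (-4*(-158) + 1) - 13131 = (632 + 1) - 13131 = 633 - 13131 = -12498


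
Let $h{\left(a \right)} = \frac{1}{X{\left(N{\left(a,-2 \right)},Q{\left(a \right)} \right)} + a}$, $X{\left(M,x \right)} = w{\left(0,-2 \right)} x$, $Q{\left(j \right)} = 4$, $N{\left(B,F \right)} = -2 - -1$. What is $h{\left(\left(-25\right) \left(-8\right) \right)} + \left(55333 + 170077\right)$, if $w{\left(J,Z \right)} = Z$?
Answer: $\frac{43278721}{192} \approx 2.2541 \cdot 10^{5}$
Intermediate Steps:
$N{\left(B,F \right)} = -1$ ($N{\left(B,F \right)} = -2 + 1 = -1$)
$X{\left(M,x \right)} = - 2 x$
$h{\left(a \right)} = \frac{1}{-8 + a}$ ($h{\left(a \right)} = \frac{1}{\left(-2\right) 4 + a} = \frac{1}{-8 + a}$)
$h{\left(\left(-25\right) \left(-8\right) \right)} + \left(55333 + 170077\right) = \frac{1}{-8 - -200} + \left(55333 + 170077\right) = \frac{1}{-8 + 200} + 225410 = \frac{1}{192} + 225410 = \frac{43278721}{192}$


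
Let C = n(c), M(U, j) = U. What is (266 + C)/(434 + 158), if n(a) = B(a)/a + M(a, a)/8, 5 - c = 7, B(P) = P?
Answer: 1067/2368 ≈ 0.45059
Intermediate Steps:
c = -2 (c = 5 - 1*7 = 5 - 7 = -2)
n(a) = 1 + a/8 (n(a) = a/a + a/8 = 1 + a*(⅛) = 1 + a/8)
C = ¾ (C = 1 + (⅛)*(-2) = 1 - ¼ = ¾ ≈ 0.75000)
(266 + C)/(434 + 158) = (266 + ¾)/(434 + 158) = (1067/4)/592 = (1067/4)*(1/592) = 1067/2368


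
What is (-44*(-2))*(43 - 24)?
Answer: 1672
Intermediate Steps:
(-44*(-2))*(43 - 24) = 88*19 = 1672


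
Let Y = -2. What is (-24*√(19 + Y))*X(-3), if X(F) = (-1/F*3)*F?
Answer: 72*√17 ≈ 296.86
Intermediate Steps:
X(F) = -3 (X(F) = (-3/F)*F = -3)
(-24*√(19 + Y))*X(-3) = -24*√(19 - 2)*(-3) = -24*√17*(-3) = 72*√17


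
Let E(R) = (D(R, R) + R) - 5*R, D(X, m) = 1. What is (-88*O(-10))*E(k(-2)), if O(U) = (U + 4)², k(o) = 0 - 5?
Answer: -66528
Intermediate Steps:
k(o) = -5
E(R) = 1 - 4*R (E(R) = (1 + R) - 5*R = 1 - 4*R)
O(U) = (4 + U)²
(-88*O(-10))*E(k(-2)) = (-88*(4 - 10)²)*(1 - 4*(-5)) = (-88*(-6)²)*(1 + 20) = -88*36*21 = -3168*21 = -66528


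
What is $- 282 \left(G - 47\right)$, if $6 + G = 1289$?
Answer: $-348552$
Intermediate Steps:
$G = 1283$ ($G = -6 + 1289 = 1283$)
$- 282 \left(G - 47\right) = - 282 \left(1283 - 47\right) = \left(-282\right) 1236 = -348552$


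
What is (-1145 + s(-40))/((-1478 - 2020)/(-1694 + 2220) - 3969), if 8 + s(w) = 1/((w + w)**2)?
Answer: 646909779/2230604800 ≈ 0.29002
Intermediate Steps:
s(w) = -8 + 1/(4*w**2) (s(w) = -8 + 1/((w + w)**2) = -8 + 1/((2*w)**2) = -8 + 1/(4*w**2))
(-1145 + s(-40))/((-1478 - 2020)/(-1694 + 2220) - 3969) = (-1145 + (-8 + (1/4)/(-40)**2))/((-1478 - 2020)/(-1694 + 2220) - 3969) = (-1145 + (-8 + (1/4)*(1/1600)))/(-3498/526 - 3969) = (-1145 + (-8 + 1/6400))/(-3498*1/526 - 3969) = (-1145 - 51199/6400)/(-1749/263 - 3969) = -7379199/(6400*(-1045596/263)) = -7379199/6400*(-263/1045596) = 646909779/2230604800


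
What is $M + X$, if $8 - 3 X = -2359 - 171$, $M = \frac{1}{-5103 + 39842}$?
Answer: $\frac{29389195}{34739} \approx 846.0$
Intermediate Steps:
$M = \frac{1}{34739} \approx 2.8786 \cdot 10^{-5}$
$X = 846$ ($X = \frac{8}{3} - \frac{-2359 - 171}{3} = \frac{8}{3} - - \frac{2530}{3} = \frac{8}{3} + \frac{2530}{3} = 846$)
$M + X = \frac{1}{34739} + 846 = \frac{29389195}{34739}$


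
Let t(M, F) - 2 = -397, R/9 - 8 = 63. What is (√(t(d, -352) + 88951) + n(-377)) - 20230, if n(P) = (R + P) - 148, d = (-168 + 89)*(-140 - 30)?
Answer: -20116 + 26*√131 ≈ -19818.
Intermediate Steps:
R = 639 (R = 72 + 9*63 = 72 + 567 = 639)
d = 13430 (d = -79*(-170) = 13430)
n(P) = 491 + P (n(P) = (639 + P) - 148 = 491 + P)
t(M, F) = -395 (t(M, F) = 2 - 397 = -395)
(√(t(d, -352) + 88951) + n(-377)) - 20230 = (√(-395 + 88951) + (491 - 377)) - 20230 = (√88556 + 114) - 20230 = (26*√131 + 114) - 20230 = (114 + 26*√131) - 20230 = -20116 + 26*√131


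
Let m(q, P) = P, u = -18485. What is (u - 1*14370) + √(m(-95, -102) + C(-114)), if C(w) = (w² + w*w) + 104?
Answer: -32855 + √25994 ≈ -32694.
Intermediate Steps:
C(w) = 104 + 2*w² (C(w) = (w² + w²) + 104 = 2*w² + 104 = 104 + 2*w²)
(u - 1*14370) + √(m(-95, -102) + C(-114)) = (-18485 - 1*14370) + √(-102 + (104 + 2*(-114)²)) = (-18485 - 14370) + √(-102 + (104 + 2*12996)) = -32855 + √(-102 + (104 + 25992)) = -32855 + √(-102 + 26096) = -32855 + √25994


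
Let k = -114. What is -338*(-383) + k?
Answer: 129340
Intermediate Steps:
-338*(-383) + k = -338*(-383) - 114 = 129454 - 114 = 129340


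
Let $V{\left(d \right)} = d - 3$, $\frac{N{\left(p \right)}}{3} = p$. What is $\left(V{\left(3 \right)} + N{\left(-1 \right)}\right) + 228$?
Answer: $225$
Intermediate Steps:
$N{\left(p \right)} = 3 p$
$V{\left(d \right)} = -3 + d$
$\left(V{\left(3 \right)} + N{\left(-1 \right)}\right) + 228 = \left(\left(-3 + 3\right) + 3 \left(-1\right)\right) + 228 = \left(0 - 3\right) + 228 = -3 + 228 = 225$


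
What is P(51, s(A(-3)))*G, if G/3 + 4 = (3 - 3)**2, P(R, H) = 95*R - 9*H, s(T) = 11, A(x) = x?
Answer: -56952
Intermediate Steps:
P(R, H) = -9*H + 95*R
G = -12 (G = -12 + 3*(3 - 3)**2 = -12 + 3*0**2 = -12 + 3*0 = -12 + 0 = -12)
P(51, s(A(-3)))*G = (-9*11 + 95*51)*(-12) = (-99 + 4845)*(-12) = 4746*(-12) = -56952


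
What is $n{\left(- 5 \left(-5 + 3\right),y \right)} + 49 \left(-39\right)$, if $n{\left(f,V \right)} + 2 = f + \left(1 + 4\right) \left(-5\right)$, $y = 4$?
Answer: $-1928$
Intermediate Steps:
$n{\left(f,V \right)} = -27 + f$ ($n{\left(f,V \right)} = -2 + \left(f + \left(1 + 4\right) \left(-5\right)\right) = -2 + \left(f + 5 \left(-5\right)\right) = -2 + \left(f - 25\right) = -2 + \left(-25 + f\right) = -27 + f$)
$n{\left(- 5 \left(-5 + 3\right),y \right)} + 49 \left(-39\right) = \left(-27 - 5 \left(-5 + 3\right)\right) + 49 \left(-39\right) = \left(-27 - -10\right) - 1911 = \left(-27 + 10\right) - 1911 = -17 - 1911 = -1928$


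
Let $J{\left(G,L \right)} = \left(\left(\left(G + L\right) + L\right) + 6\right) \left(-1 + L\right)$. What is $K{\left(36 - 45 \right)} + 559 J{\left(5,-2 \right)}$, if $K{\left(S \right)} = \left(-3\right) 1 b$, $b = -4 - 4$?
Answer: $-11715$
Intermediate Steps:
$b = -8$ ($b = -4 - 4 = -8$)
$K{\left(S \right)} = 24$ ($K{\left(S \right)} = \left(-3\right) 1 \left(-8\right) = \left(-3\right) \left(-8\right) = 24$)
$J{\left(G,L \right)} = \left(-1 + L\right) \left(6 + G + 2 L\right)$ ($J{\left(G,L \right)} = \left(\left(G + 2 L\right) + 6\right) \left(-1 + L\right) = \left(6 + G + 2 L\right) \left(-1 + L\right) = \left(-1 + L\right) \left(6 + G + 2 L\right)$)
$K{\left(36 - 45 \right)} + 559 J{\left(5,-2 \right)} = 24 + 559 \left(-6 - 5 + 2 \left(-2\right)^{2} + 4 \left(-2\right) + 5 \left(-2\right)\right) = 24 + 559 \left(-6 - 5 + 2 \cdot 4 - 8 - 10\right) = 24 + 559 \left(-6 - 5 + 8 - 8 - 10\right) = 24 + 559 \left(-21\right) = 24 - 11739 = -11715$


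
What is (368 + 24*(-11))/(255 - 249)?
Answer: 52/3 ≈ 17.333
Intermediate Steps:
(368 + 24*(-11))/(255 - 249) = (368 - 264)/6 = 104*(⅙) = 52/3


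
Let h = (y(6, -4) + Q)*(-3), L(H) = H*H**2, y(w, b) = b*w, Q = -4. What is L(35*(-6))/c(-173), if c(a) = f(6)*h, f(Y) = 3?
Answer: -36750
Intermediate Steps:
L(H) = H**3
h = 84 (h = (-4*6 - 4)*(-3) = (-24 - 4)*(-3) = -28*(-3) = 84)
c(a) = 252 (c(a) = 3*84 = 252)
L(35*(-6))/c(-173) = (35*(-6))**3/252 = (-210)**3*(1/252) = -9261000*1/252 = -36750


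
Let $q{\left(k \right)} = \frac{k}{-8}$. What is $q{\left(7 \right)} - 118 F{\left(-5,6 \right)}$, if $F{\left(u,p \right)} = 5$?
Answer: $- \frac{4727}{8} \approx -590.88$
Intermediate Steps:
$q{\left(k \right)} = - \frac{k}{8}$ ($q{\left(k \right)} = k \left(- \frac{1}{8}\right) = - \frac{k}{8}$)
$q{\left(7 \right)} - 118 F{\left(-5,6 \right)} = \left(- \frac{1}{8}\right) 7 - 590 = - \frac{7}{8} - 590 = - \frac{4727}{8}$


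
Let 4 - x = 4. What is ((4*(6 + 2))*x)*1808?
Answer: 0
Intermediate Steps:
x = 0 (x = 4 - 1*4 = 4 - 4 = 0)
((4*(6 + 2))*x)*1808 = ((4*(6 + 2))*0)*1808 = ((4*8)*0)*1808 = (32*0)*1808 = 0*1808 = 0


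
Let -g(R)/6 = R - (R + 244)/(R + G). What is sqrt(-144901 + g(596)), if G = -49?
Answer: I*sqrt(44422897813)/547 ≈ 385.32*I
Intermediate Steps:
g(R) = -6*R + 6*(244 + R)/(-49 + R) (g(R) = -6*(R - (R + 244)/(R - 49)) = -6*(R - (244 + R)/(-49 + R)) = -6*R + 6*(244 + R)/(-49 + R))
sqrt(-144901 + g(596)) = sqrt(-144901 + 6*(244 - 1*596**2 + 50*596)/(-49 + 596)) = sqrt(-144901 + 6*(244 - 1*355216 + 29800)/547) = sqrt(-144901 + 6*(1/547)*(244 - 355216 + 29800)) = sqrt(-144901 + 6*(1/547)*(-325172)) = sqrt(-144901 - 1951032/547) = sqrt(-81211879/547) = I*sqrt(44422897813)/547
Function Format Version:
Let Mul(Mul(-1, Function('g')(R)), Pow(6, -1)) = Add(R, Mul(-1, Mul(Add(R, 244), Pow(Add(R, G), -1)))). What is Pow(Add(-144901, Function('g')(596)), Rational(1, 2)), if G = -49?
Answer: Mul(Rational(1, 547), I, Pow(44422897813, Rational(1, 2))) ≈ Mul(385.32, I)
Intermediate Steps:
Function('g')(R) = Add(Mul(-6, R), Mul(6, Pow(Add(-49, R), -1), Add(244, R))) (Function('g')(R) = Mul(-6, Add(R, Mul(-1, Mul(Add(R, 244), Pow(Add(R, -49), -1))))) = Mul(-6, Add(R, Mul(-1, Mul(Add(244, R), Pow(Add(-49, R), -1))))) = Mul(-6, Add(R, Mul(-1, Mul(Pow(Add(-49, R), -1), Add(244, R))))) = Mul(-6, Add(R, Mul(-1, Pow(Add(-49, R), -1), Add(244, R)))) = Add(Mul(-6, R), Mul(6, Pow(Add(-49, R), -1), Add(244, R))))
Pow(Add(-144901, Function('g')(596)), Rational(1, 2)) = Pow(Add(-144901, Mul(6, Pow(Add(-49, 596), -1), Add(244, Mul(-1, Pow(596, 2)), Mul(50, 596)))), Rational(1, 2)) = Pow(Add(-144901, Mul(6, Pow(547, -1), Add(244, Mul(-1, 355216), 29800))), Rational(1, 2)) = Pow(Add(-144901, Mul(6, Rational(1, 547), Add(244, -355216, 29800))), Rational(1, 2)) = Pow(Add(-144901, Mul(6, Rational(1, 547), -325172)), Rational(1, 2)) = Pow(Add(-144901, Rational(-1951032, 547)), Rational(1, 2)) = Pow(Rational(-81211879, 547), Rational(1, 2)) = Mul(Rational(1, 547), I, Pow(44422897813, Rational(1, 2)))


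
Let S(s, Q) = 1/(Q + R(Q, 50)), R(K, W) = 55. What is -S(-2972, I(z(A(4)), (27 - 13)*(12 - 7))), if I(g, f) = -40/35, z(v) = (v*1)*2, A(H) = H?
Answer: -7/377 ≈ -0.018568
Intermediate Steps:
z(v) = 2*v (z(v) = v*2 = 2*v)
I(g, f) = -8/7 (I(g, f) = -40*1/35 = -8/7)
S(s, Q) = 1/(55 + Q) (S(s, Q) = 1/(Q + 55) = 1/(55 + Q))
-S(-2972, I(z(A(4)), (27 - 13)*(12 - 7))) = -1/(55 - 8/7) = -1/377/7 = -1*7/377 = -7/377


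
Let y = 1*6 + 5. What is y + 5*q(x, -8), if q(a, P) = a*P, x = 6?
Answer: -229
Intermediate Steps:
q(a, P) = P*a
y = 11 (y = 6 + 5 = 11)
y + 5*q(x, -8) = 11 + 5*(-8*6) = 11 + 5*(-48) = 11 - 240 = -229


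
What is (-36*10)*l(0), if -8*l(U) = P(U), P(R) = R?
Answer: 0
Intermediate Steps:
l(U) = -U/8
(-36*10)*l(0) = (-36*10)*(-⅛*0) = -360*0 = 0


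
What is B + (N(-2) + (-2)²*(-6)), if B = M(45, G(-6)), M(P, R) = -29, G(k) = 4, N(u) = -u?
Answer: -51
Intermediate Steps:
B = -29
B + (N(-2) + (-2)²*(-6)) = -29 + (-1*(-2) + (-2)²*(-6)) = -29 + (2 + 4*(-6)) = -29 + (2 - 24) = -29 - 22 = -51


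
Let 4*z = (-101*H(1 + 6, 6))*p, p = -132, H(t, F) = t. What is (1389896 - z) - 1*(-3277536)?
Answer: 4644101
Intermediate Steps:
z = 23331 (z = (-101*(1 + 6)*(-132))/4 = (-101*7*(-132))/4 = (-707*(-132))/4 = (¼)*93324 = 23331)
(1389896 - z) - 1*(-3277536) = (1389896 - 1*23331) - 1*(-3277536) = (1389896 - 23331) + 3277536 = 1366565 + 3277536 = 4644101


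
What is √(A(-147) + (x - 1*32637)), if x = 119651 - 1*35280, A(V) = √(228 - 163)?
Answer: √(51734 + √65) ≈ 227.47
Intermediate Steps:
A(V) = √65
x = 84371 (x = 119651 - 35280 = 84371)
√(A(-147) + (x - 1*32637)) = √(√65 + (84371 - 1*32637)) = √(√65 + (84371 - 32637)) = √(√65 + 51734) = √(51734 + √65)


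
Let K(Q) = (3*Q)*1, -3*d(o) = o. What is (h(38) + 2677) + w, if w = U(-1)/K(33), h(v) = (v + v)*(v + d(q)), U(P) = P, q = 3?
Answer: 543410/99 ≈ 5489.0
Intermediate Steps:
d(o) = -o/3
K(Q) = 3*Q
h(v) = 2*v*(-1 + v) (h(v) = (v + v)*(v - 1/3*3) = (2*v)*(v - 1) = (2*v)*(-1 + v) = 2*v*(-1 + v))
w = -1/99 (w = -1/(3*33) = -1/99 ≈ -0.010101)
(h(38) + 2677) + w = (2*38*(-1 + 38) + 2677) - 1/99 = (2*38*37 + 2677) - 1/99 = (2812 + 2677) - 1/99 = 5489 - 1/99 = 543410/99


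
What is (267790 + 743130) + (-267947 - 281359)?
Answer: 461614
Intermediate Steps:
(267790 + 743130) + (-267947 - 281359) = 1010920 - 549306 = 461614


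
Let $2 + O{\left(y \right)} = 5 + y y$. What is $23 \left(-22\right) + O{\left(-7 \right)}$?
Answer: $-454$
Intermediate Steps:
$O{\left(y \right)} = 3 + y^{2}$ ($O{\left(y \right)} = -2 + \left(5 + y y\right) = -2 + \left(5 + y^{2}\right) = 3 + y^{2}$)
$23 \left(-22\right) + O{\left(-7 \right)} = 23 \left(-22\right) + \left(3 + \left(-7\right)^{2}\right) = -506 + \left(3 + 49\right) = -506 + 52 = -454$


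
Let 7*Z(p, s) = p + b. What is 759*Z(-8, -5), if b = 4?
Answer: -3036/7 ≈ -433.71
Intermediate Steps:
Z(p, s) = 4/7 + p/7 (Z(p, s) = (p + 4)/7 = (4 + p)/7 = 4/7 + p/7)
759*Z(-8, -5) = 759*(4/7 + (⅐)*(-8)) = 759*(4/7 - 8/7) = 759*(-4/7) = -3036/7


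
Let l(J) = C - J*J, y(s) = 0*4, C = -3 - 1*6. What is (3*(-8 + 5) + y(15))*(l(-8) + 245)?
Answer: -1548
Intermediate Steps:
C = -9 (C = -3 - 6 = -9)
y(s) = 0
l(J) = -9 - J² (l(J) = -9 - J*J = -9 - J²)
(3*(-8 + 5) + y(15))*(l(-8) + 245) = (3*(-8 + 5) + 0)*((-9 - 1*(-8)²) + 245) = (3*(-3) + 0)*((-9 - 1*64) + 245) = (-9 + 0)*((-9 - 64) + 245) = -9*(-73 + 245) = -9*172 = -1548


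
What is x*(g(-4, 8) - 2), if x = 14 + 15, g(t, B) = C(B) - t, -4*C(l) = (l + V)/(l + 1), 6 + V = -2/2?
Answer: 2059/36 ≈ 57.194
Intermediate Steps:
V = -7 (V = -6 - 2/2 = -6 - 2*½ = -6 - 1 = -7)
C(l) = -(-7 + l)/(4*(1 + l)) (C(l) = -(l - 7)/(4*(l + 1)) = -(-7 + l)/(4*(1 + l)))
g(t, B) = -t + (7 - B)/(4*(1 + B)) (g(t, B) = (7 - B)/(4*(1 + B)) - t = -t + (7 - B)/(4*(1 + B)))
x = 29
x*(g(-4, 8) - 2) = 29*((7 - 1*8 - 4*(-4)*(1 + 8))/(4*(1 + 8)) - 2) = 29*((¼)*(7 - 8 - 4*(-4)*9)/9 - 2) = 29*((¼)*(⅑)*(7 - 8 + 144) - 2) = 29*((¼)*(⅑)*143 - 2) = 29*(143/36 - 2) = 29*(71/36) = 2059/36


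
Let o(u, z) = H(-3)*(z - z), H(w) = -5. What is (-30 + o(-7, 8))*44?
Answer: -1320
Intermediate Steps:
o(u, z) = 0 (o(u, z) = -5*(z - z) = -5*0 = 0)
(-30 + o(-7, 8))*44 = (-30 + 0)*44 = -30*44 = -1320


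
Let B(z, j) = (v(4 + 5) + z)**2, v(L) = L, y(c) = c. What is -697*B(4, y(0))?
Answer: -117793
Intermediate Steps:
B(z, j) = (9 + z)**2 (B(z, j) = ((4 + 5) + z)**2 = (9 + z)**2)
-697*B(4, y(0)) = -697*(9 + 4)**2 = -697*13**2 = -697*169 = -117793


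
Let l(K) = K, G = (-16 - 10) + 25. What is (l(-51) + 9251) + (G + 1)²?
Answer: 9200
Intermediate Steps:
G = -1 (G = -26 + 25 = -1)
(l(-51) + 9251) + (G + 1)² = (-51 + 9251) + (-1 + 1)² = 9200 + 0² = 9200 + 0 = 9200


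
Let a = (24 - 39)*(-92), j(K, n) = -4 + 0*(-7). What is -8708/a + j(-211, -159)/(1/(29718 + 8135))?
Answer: -52239317/345 ≈ -1.5142e+5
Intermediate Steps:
j(K, n) = -4 (j(K, n) = -4 + 0 = -4)
a = 1380 (a = -15*(-92) = 1380)
-8708/a + j(-211, -159)/(1/(29718 + 8135)) = -8708/1380 - 4/(1/(29718 + 8135)) = -8708*1/1380 - 4/(1/37853) = -2177/345 - 4/1/37853 = -2177/345 - 4*37853 = -2177/345 - 151412 = -52239317/345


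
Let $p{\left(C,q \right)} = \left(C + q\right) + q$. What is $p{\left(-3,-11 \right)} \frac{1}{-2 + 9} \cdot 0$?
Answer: $0$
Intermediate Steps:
$p{\left(C,q \right)} = C + 2 q$
$p{\left(-3,-11 \right)} \frac{1}{-2 + 9} \cdot 0 = \left(-3 + 2 \left(-11\right)\right) \frac{1}{-2 + 9} \cdot 0 = \left(-3 - 22\right) \frac{1}{7} \cdot 0 = - 25 \cdot \frac{1}{7} \cdot 0 = \left(-25\right) 0 = 0$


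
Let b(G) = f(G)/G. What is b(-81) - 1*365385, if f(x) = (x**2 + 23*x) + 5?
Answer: -29600888/81 ≈ -3.6544e+5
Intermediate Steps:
f(x) = 5 + x**2 + 23*x
b(G) = (5 + G**2 + 23*G)/G
b(-81) - 1*365385 = (23 - 81 + 5/(-81)) - 1*365385 = (23 - 81 + 5*(-1/81)) - 365385 = (23 - 81 - 5/81) - 365385 = -4703/81 - 365385 = -29600888/81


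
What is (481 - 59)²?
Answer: 178084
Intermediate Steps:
(481 - 59)² = 422² = 178084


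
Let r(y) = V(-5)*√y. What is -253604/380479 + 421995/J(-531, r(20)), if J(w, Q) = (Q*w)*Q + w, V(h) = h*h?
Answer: -614663816443/841877132283 ≈ -0.73011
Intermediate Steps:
V(h) = h²
r(y) = 25*√y (r(y) = (-5)²*√y = 25*√y)
J(w, Q) = w + w*Q² (J(w, Q) = w*Q² + w = w + w*Q²)
-253604/380479 + 421995/J(-531, r(20)) = -253604/380479 + 421995/((-531*(1 + (25*√20)²))) = -253604*1/380479 + 421995/((-531*(1 + (25*(2*√5))²))) = -253604/380479 + 421995/((-531*(1 + (50*√5)²))) = -253604/380479 + 421995/((-531*(1 + 12500))) = -253604/380479 + 421995/((-531*12501)) = -253604/380479 + 421995/(-6638031) = -253604/380479 + 421995*(-1/6638031) = -253604/380479 - 140665/2212677 = -614663816443/841877132283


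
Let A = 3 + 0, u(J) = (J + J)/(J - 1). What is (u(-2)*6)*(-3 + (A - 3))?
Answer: -24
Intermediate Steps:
u(J) = 2*J/(-1 + J) (u(J) = (2*J)/(-1 + J) = 2*J/(-1 + J))
A = 3
(u(-2)*6)*(-3 + (A - 3)) = ((2*(-2)/(-1 - 2))*6)*(-3 + (3 - 3)) = ((2*(-2)/(-3))*6)*(-3 + 0) = ((2*(-2)*(-1/3))*6)*(-3) = ((4/3)*6)*(-3) = 8*(-3) = -24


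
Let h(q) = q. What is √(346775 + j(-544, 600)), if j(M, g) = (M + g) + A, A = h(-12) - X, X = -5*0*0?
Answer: √346819 ≈ 588.91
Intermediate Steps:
X = 0 (X = 0*0 = 0)
A = -12 (A = -12 - 1*0 = -12 + 0 = -12)
j(M, g) = -12 + M + g (j(M, g) = (M + g) - 12 = -12 + M + g)
√(346775 + j(-544, 600)) = √(346775 + (-12 - 544 + 600)) = √(346775 + 44) = √346819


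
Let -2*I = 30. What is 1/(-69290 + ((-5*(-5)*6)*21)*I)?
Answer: -1/116540 ≈ -8.5807e-6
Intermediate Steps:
I = -15 (I = -½*30 = -15)
1/(-69290 + ((-5*(-5)*6)*21)*I) = 1/(-69290 + ((-5*(-5)*6)*21)*(-15)) = 1/(-69290 + ((25*6)*21)*(-15)) = 1/(-69290 + (150*21)*(-15)) = 1/(-69290 + 3150*(-15)) = 1/(-69290 - 47250) = 1/(-116540) = -1/116540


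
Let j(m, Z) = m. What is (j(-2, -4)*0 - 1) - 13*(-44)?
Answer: 571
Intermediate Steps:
(j(-2, -4)*0 - 1) - 13*(-44) = (-2*0 - 1) - 13*(-44) = (0 - 1) + 572 = -1 + 572 = 571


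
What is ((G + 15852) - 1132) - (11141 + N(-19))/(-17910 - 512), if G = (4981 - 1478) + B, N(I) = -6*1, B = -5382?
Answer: 236568037/18422 ≈ 12842.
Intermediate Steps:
N(I) = -6
G = -1879 (G = (4981 - 1478) - 5382 = 3503 - 5382 = -1879)
((G + 15852) - 1132) - (11141 + N(-19))/(-17910 - 512) = ((-1879 + 15852) - 1132) - (11141 - 6)/(-17910 - 512) = (13973 - 1132) - 11135/(-18422) = 12841 - 11135*(-1)/18422 = 12841 - 1*(-11135/18422) = 12841 + 11135/18422 = 236568037/18422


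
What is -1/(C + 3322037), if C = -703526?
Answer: -1/2618511 ≈ -3.8190e-7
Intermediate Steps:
-1/(C + 3322037) = -1/(-703526 + 3322037) = -1/2618511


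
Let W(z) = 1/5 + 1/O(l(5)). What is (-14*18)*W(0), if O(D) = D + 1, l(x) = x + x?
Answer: -4032/55 ≈ -73.309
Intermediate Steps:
l(x) = 2*x
O(D) = 1 + D
W(z) = 16/55 (W(z) = 1/5 + 1/(1 + 2*5) = 1*(1/5) + 1/(1 + 10) = 1/5 + 1/11 = 16/55)
(-14*18)*W(0) = -14*18*(16/55) = -252*16/55 = -4032/55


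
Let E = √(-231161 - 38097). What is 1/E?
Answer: -I*√269258/269258 ≈ -0.0019272*I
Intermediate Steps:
E = I*√269258 (E = √(-269258) = I*√269258 ≈ 518.9*I)
1/E = 1/(I*√269258) = -I*√269258/269258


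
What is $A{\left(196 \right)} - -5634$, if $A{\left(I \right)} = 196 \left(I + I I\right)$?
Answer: $7573586$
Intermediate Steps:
$A{\left(I \right)} = 196 I + 196 I^{2}$ ($A{\left(I \right)} = 196 \left(I + I^{2}\right) = 196 I + 196 I^{2}$)
$A{\left(196 \right)} - -5634 = 196 \cdot 196 \left(1 + 196\right) - -5634 = 196 \cdot 196 \cdot 197 + 5634 = 7567952 + 5634 = 7573586$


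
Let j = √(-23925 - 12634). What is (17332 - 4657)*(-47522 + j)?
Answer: -602341350 + 12675*I*√36559 ≈ -6.0234e+8 + 2.4235e+6*I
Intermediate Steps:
j = I*√36559 (j = √(-36559) = I*√36559 ≈ 191.2*I)
(17332 - 4657)*(-47522 + j) = (17332 - 4657)*(-47522 + I*√36559) = 12675*(-47522 + I*√36559) = -602341350 + 12675*I*√36559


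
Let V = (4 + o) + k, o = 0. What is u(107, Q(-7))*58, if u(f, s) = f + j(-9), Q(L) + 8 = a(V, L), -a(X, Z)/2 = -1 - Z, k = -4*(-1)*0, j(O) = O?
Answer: 5684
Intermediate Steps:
k = 0 (k = 4*0 = 0)
V = 4 (V = (4 + 0) + 0 = 4 + 0 = 4)
a(X, Z) = 2 + 2*Z (a(X, Z) = -2*(-1 - Z) = 2 + 2*Z)
Q(L) = -6 + 2*L (Q(L) = -8 + (2 + 2*L) = -6 + 2*L)
u(f, s) = -9 + f (u(f, s) = f - 9 = -9 + f)
u(107, Q(-7))*58 = (-9 + 107)*58 = 98*58 = 5684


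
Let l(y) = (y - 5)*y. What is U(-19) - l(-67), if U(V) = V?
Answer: -4843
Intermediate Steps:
l(y) = y*(-5 + y) (l(y) = (-5 + y)*y = y*(-5 + y))
U(-19) - l(-67) = -19 - (-67)*(-5 - 67) = -19 - (-67)*(-72) = -19 - 1*4824 = -19 - 4824 = -4843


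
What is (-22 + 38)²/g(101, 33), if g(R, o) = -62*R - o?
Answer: -256/6295 ≈ -0.040667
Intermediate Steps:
g(R, o) = -o - 62*R
(-22 + 38)²/g(101, 33) = (-22 + 38)²/(-1*33 - 62*101) = 16²/(-33 - 6262) = 256/(-6295) = 256*(-1/6295) = -256/6295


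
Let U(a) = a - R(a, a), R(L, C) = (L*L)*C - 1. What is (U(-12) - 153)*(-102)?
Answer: -159528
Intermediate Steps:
R(L, C) = -1 + C*L² (R(L, C) = L²*C - 1 = C*L² - 1 = -1 + C*L²)
U(a) = 1 + a - a³ (U(a) = a - (-1 + a*a²) = a - (-1 + a³) = a + (1 - a³) = 1 + a - a³)
(U(-12) - 153)*(-102) = ((1 - 12 - 1*(-12)³) - 153)*(-102) = ((1 - 12 - 1*(-1728)) - 153)*(-102) = ((1 - 12 + 1728) - 153)*(-102) = (1717 - 153)*(-102) = 1564*(-102) = -159528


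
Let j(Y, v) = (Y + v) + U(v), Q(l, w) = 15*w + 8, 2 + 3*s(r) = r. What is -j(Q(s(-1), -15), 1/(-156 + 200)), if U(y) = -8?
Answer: 9899/44 ≈ 224.98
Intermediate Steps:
s(r) = -2/3 + r/3
Q(l, w) = 8 + 15*w
j(Y, v) = -8 + Y + v (j(Y, v) = (Y + v) - 8 = -8 + Y + v)
-j(Q(s(-1), -15), 1/(-156 + 200)) = -(-8 + (8 + 15*(-15)) + 1/(-156 + 200)) = -(-8 + (8 - 225) + 1/44) = -(-8 - 217 + 1/44) = -1*(-9899/44) = 9899/44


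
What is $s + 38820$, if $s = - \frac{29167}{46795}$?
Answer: $\frac{1816552733}{46795} \approx 38819.0$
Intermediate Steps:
$s = - \frac{29167}{46795}$ ($s = \left(-29167\right) \frac{1}{46795} = - \frac{29167}{46795} \approx -0.62329$)
$s + 38820 = - \frac{29167}{46795} + 38820 = \frac{1816552733}{46795}$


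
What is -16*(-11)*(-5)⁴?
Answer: 110000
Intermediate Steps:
-16*(-11)*(-5)⁴ = 176*625 = 110000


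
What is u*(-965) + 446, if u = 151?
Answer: -145269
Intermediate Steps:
u*(-965) + 446 = 151*(-965) + 446 = -145715 + 446 = -145269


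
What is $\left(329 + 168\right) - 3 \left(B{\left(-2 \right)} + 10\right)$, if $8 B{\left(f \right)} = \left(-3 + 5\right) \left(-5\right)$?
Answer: $\frac{1883}{4} \approx 470.75$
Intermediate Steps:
$B{\left(f \right)} = - \frac{5}{4}$ ($B{\left(f \right)} = \frac{\left(-3 + 5\right) \left(-5\right)}{8} = \frac{2 \left(-5\right)}{8} = \frac{1}{8} \left(-10\right) = - \frac{5}{4}$)
$\left(329 + 168\right) - 3 \left(B{\left(-2 \right)} + 10\right) = \left(329 + 168\right) - 3 \left(- \frac{5}{4} + 10\right) = 497 - \frac{105}{4} = \frac{1883}{4}$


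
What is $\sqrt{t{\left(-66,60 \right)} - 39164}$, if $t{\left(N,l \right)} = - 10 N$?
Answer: $2 i \sqrt{9626} \approx 196.22 i$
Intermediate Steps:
$\sqrt{t{\left(-66,60 \right)} - 39164} = \sqrt{\left(-10\right) \left(-66\right) - 39164} = \sqrt{660 - 39164} = \sqrt{-38504} = 2 i \sqrt{9626}$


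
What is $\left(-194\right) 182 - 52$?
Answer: $-35360$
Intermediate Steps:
$\left(-194\right) 182 - 52 = -35308 - 52 = -35360$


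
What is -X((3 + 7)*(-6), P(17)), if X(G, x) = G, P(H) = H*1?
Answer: 60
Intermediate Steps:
P(H) = H
-X((3 + 7)*(-6), P(17)) = -(3 + 7)*(-6) = -10*(-6) = -1*(-60) = 60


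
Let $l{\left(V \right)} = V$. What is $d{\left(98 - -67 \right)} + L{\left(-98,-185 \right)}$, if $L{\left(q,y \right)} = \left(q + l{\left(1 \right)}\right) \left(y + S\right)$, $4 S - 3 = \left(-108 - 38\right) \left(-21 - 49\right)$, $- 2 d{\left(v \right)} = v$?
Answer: $- \frac{920181}{4} \approx -2.3005 \cdot 10^{5}$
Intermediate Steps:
$d{\left(v \right)} = - \frac{v}{2}$
$S = \frac{10223}{4}$ ($S = \frac{3}{4} + \frac{\left(-108 - 38\right) \left(-21 - 49\right)}{4} = \frac{3}{4} + \frac{\left(-146\right) \left(-70\right)}{4} = \frac{3}{4} + \frac{1}{4} \cdot 10220 = \frac{3}{4} + 2555 = \frac{10223}{4} \approx 2555.8$)
$L{\left(q,y \right)} = \left(1 + q\right) \left(\frac{10223}{4} + y\right)$ ($L{\left(q,y \right)} = \left(q + 1\right) \left(y + \frac{10223}{4}\right) = \left(1 + q\right) \left(\frac{10223}{4} + y\right)$)
$d{\left(98 - -67 \right)} + L{\left(-98,-185 \right)} = - \frac{98 - -67}{2} + \left(\frac{10223}{4} - 185 + \frac{10223}{4} \left(-98\right) - -18130\right) = - \frac{98 + 67}{2} + \left(\frac{10223}{4} - 185 - \frac{500927}{2} + 18130\right) = \left(- \frac{1}{2}\right) 165 - \frac{919851}{4} = - \frac{165}{2} - \frac{919851}{4} = - \frac{920181}{4}$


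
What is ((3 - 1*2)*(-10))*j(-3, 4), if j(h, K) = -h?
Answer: -30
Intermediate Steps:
((3 - 1*2)*(-10))*j(-3, 4) = ((3 - 1*2)*(-10))*(-1*(-3)) = ((3 - 2)*(-10))*3 = (1*(-10))*3 = -10*3 = -30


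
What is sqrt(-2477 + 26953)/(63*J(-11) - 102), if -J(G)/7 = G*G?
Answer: -2*sqrt(6119)/53463 ≈ -0.0029263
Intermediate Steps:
J(G) = -7*G**2 (J(G) = -7*G*G = -7*G**2)
sqrt(-2477 + 26953)/(63*J(-11) - 102) = sqrt(-2477 + 26953)/(63*(-7*(-11)**2) - 102) = sqrt(24476)/(63*(-7*121) - 102) = (2*sqrt(6119))/(63*(-847) - 102) = (2*sqrt(6119))/(-53361 - 102) = (2*sqrt(6119))/(-53463) = (2*sqrt(6119))*(-1/53463) = -2*sqrt(6119)/53463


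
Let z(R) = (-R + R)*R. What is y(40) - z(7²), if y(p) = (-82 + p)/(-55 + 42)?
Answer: 42/13 ≈ 3.2308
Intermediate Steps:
y(p) = 82/13 - p/13 (y(p) = (-82 + p)/(-13) = (-82 + p)*(-1/13) = 82/13 - p/13)
z(R) = 0 (z(R) = 0*R = 0)
y(40) - z(7²) = (82/13 - 1/13*40) - 1*0 = (82/13 - 40/13) + 0 = 42/13 + 0 = 42/13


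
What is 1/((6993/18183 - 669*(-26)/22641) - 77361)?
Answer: -45742367/3538622519752 ≈ -1.2927e-5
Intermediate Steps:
1/((6993/18183 - 669*(-26)/22641) - 77361) = 1/((6993*(1/18183) + 17394*(1/22641)) - 77361) = 1/((2331/6061 + 5798/7547) - 77361) = 1/(52733735/45742367 - 77361) = 1/(-3538622519752/45742367) = -45742367/3538622519752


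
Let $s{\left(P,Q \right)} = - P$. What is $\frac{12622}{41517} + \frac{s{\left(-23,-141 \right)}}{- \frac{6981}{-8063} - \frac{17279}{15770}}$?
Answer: $- \frac{121048798644656}{1213550504019} \approx -99.748$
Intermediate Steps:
$\frac{12622}{41517} + \frac{s{\left(-23,-141 \right)}}{- \frac{6981}{-8063} - \frac{17279}{15770}} = \frac{12622}{41517} + \frac{\left(-1\right) \left(-23\right)}{- \frac{6981}{-8063} - \frac{17279}{15770}} = 12622 \cdot \frac{1}{41517} + \frac{23}{\left(-6981\right) \left(- \frac{1}{8063}\right) - \frac{17279}{15770}} = \frac{12622}{41517} + \frac{23}{\frac{6981}{8063} - \frac{17279}{15770}} = \frac{12622}{41517} + \frac{23}{- \frac{29230207}{127153510}} = \frac{12622}{41517} + 23 \left(- \frac{127153510}{29230207}\right) = \frac{12622}{41517} - \frac{2924530730}{29230207} = - \frac{121048798644656}{1213550504019}$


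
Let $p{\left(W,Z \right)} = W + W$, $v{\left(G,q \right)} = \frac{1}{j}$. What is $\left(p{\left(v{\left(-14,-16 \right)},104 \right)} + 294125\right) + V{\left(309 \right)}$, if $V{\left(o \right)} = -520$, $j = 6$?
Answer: $\frac{880816}{3} \approx 2.9361 \cdot 10^{5}$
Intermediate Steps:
$v{\left(G,q \right)} = \frac{1}{6}$
$p{\left(W,Z \right)} = 2 W$
$\left(p{\left(v{\left(-14,-16 \right)},104 \right)} + 294125\right) + V{\left(309 \right)} = \left(2 \cdot \frac{1}{6} + 294125\right) - 520 = \left(\frac{1}{3} + 294125\right) - 520 = \frac{882376}{3} - 520 = \frac{880816}{3}$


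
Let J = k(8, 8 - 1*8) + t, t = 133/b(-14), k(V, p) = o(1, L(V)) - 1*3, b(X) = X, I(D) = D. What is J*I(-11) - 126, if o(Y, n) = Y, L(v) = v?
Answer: 1/2 ≈ 0.50000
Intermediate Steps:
k(V, p) = -2 (k(V, p) = 1 - 1*3 = 1 - 3 = -2)
t = -19/2 (t = 133/(-14) = 133*(-1/14) = -19/2 ≈ -9.5000)
J = -23/2 (J = -2 - 19/2 = -23/2 ≈ -11.500)
J*I(-11) - 126 = -23/2*(-11) - 126 = 253/2 - 126 = 1/2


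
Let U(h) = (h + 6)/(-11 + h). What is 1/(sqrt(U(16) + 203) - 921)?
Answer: -4605/4240168 - sqrt(5185)/4240168 ≈ -0.0011030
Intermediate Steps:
U(h) = (6 + h)/(-11 + h)
1/(sqrt(U(16) + 203) - 921) = 1/(sqrt((6 + 16)/(-11 + 16) + 203) - 921) = 1/(sqrt(22/5 + 203) - 921) = 1/(sqrt(1037/5) - 921) = 1/(sqrt(5185)/5 - 921) = 1/(-921 + sqrt(5185)/5)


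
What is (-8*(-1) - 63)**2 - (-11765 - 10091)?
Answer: 24881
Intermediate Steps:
(-8*(-1) - 63)**2 - (-11765 - 10091) = (8 - 63)**2 - 1*(-21856) = (-55)**2 + 21856 = 3025 + 21856 = 24881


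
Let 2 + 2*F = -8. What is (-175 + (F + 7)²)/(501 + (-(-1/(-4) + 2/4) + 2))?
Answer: -684/2009 ≈ -0.34047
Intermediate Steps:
F = -5 (F = -1 + (½)*(-8) = -1 - 4 = -5)
(-175 + (F + 7)²)/(501 + (-(-1/(-4) + 2/4) + 2)) = (-175 + (-5 + 7)²)/(501 + (-(-1/(-4) + 2/4) + 2)) = (-175 + 2²)/(501 + (-(-1*(-¼) + 2*(¼)) + 2)) = (-175 + 4)/(501 + (-(¼ + ½) + 2)) = -171/(501 + (-1*¾ + 2)) = -171/(501 + (-¾ + 2)) = -171/(501 + 5/4) = -171/2009/4 = -171*4/2009 = -684/2009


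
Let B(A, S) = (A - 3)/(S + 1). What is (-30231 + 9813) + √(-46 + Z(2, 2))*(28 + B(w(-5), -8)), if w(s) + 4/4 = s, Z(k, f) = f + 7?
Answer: -20418 + 205*I*√37/7 ≈ -20418.0 + 178.14*I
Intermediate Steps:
Z(k, f) = 7 + f
w(s) = -1 + s
B(A, S) = (-3 + A)/(1 + S)
(-30231 + 9813) + √(-46 + Z(2, 2))*(28 + B(w(-5), -8)) = (-30231 + 9813) + √(-46 + (7 + 2))*(28 + (-3 + (-1 - 5))/(1 - 8)) = -20418 + √(-46 + 9)*(28 + (-3 - 6)/(-7)) = -20418 + √(-37)*(28 - ⅐*(-9)) = -20418 + (I*√37)*(28 + 9/7) = -20418 + (I*√37)*(205/7) = -20418 + 205*I*√37/7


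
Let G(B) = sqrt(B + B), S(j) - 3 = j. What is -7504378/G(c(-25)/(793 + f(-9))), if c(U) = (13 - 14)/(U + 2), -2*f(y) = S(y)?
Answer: -7504378*sqrt(9154) ≈ -7.1799e+8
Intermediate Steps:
S(j) = 3 + j
f(y) = -3/2 - y/2 (f(y) = -(3 + y)/2 = -3/2 - y/2)
c(U) = -1/(2 + U)
G(B) = sqrt(2)*sqrt(B) (G(B) = sqrt(2*B) = sqrt(2)*sqrt(B))
-7504378/G(c(-25)/(793 + f(-9))) = -7504378*sqrt(2)*sqrt(793 + (-3/2 - 1/2*(-9)))/(2*sqrt(-1/(2 - 25))) = -7504378*sqrt(2)*sqrt(793 + (-3/2 + 9/2))/(2*sqrt(-1/(-23))) = -7504378*sqrt(46)*sqrt(793 + 3)/2 = -7504378*sqrt(9154)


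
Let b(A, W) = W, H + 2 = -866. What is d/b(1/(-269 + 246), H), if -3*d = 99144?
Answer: 8262/217 ≈ 38.074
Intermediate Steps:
H = -868 (H = -2 - 866 = -868)
d = -33048 (d = -⅓*99144 = -33048)
d/b(1/(-269 + 246), H) = -33048/(-868) = -33048*(-1/868) = 8262/217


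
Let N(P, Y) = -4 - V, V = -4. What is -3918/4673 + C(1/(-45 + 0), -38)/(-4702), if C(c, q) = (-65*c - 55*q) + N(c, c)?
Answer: -253761803/197752014 ≈ -1.2832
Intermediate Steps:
N(P, Y) = 0 (N(P, Y) = -4 - 1*(-4) = -4 + 4 = 0)
C(c, q) = -65*c - 55*q (C(c, q) = (-65*c - 55*q) + 0 = -65*c - 55*q)
-3918/4673 + C(1/(-45 + 0), -38)/(-4702) = -3918/4673 + (-65/(-45 + 0) - 55*(-38))/(-4702) = -3918*1/4673 + (-65/(-45) + 2090)*(-1/4702) = -3918/4673 + (-65*(-1/45) + 2090)*(-1/4702) = -3918/4673 + (13/9 + 2090)*(-1/4702) = -3918/4673 + (18823/9)*(-1/4702) = -3918/4673 - 18823/42318 = -253761803/197752014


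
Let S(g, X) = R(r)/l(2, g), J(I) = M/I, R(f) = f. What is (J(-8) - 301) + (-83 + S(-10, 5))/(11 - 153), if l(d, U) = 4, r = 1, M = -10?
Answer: -169927/568 ≈ -299.17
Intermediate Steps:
J(I) = -10/I
S(g, X) = ¼ (S(g, X) = 1/4 = 1*(¼) = ¼)
(J(-8) - 301) + (-83 + S(-10, 5))/(11 - 153) = (-10/(-8) - 301) + (-83 + ¼)/(11 - 153) = (-10*(-⅛) - 301) - 331/4/(-142) = (5/4 - 301) - 331/4*(-1/142) = -1199/4 + 331/568 = -169927/568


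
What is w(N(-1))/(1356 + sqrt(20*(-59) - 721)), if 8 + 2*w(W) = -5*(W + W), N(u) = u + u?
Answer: 8136/1840637 - 6*I*sqrt(1901)/1840637 ≈ 0.0044202 - 0.00014213*I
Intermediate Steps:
N(u) = 2*u
w(W) = -4 - 5*W (w(W) = -4 + (-5*(W + W))/2 = -4 + (-10*W)/2 = -4 - 5*W)
w(N(-1))/(1356 + sqrt(20*(-59) - 721)) = (-4 - 10*(-1))/(1356 + sqrt(20*(-59) - 721)) = (-4 - 5*(-2))/(1356 + sqrt(-1180 - 721)) = (-4 + 10)/(1356 + sqrt(-1901)) = 6/(1356 + I*sqrt(1901))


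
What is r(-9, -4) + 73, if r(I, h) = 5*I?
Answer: 28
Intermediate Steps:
r(-9, -4) + 73 = 5*(-9) + 73 = -45 + 73 = 28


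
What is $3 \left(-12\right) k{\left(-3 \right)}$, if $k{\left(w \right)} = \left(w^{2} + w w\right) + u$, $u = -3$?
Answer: $-540$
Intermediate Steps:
$k{\left(w \right)} = -3 + 2 w^{2}$ ($k{\left(w \right)} = \left(w^{2} + w w\right) - 3 = \left(w^{2} + w^{2}\right) - 3 = 2 w^{2} - 3 = -3 + 2 w^{2}$)
$3 \left(-12\right) k{\left(-3 \right)} = 3 \left(-12\right) \left(-3 + 2 \left(-3\right)^{2}\right) = - 36 \left(-3 + 2 \cdot 9\right) = - 36 \left(-3 + 18\right) = \left(-36\right) 15 = -540$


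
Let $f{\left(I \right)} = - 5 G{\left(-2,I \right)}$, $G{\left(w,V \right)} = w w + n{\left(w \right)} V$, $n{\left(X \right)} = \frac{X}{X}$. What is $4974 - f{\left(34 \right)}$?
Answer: $5164$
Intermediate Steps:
$n{\left(X \right)} = 1$
$G{\left(w,V \right)} = V + w^{2}$ ($G{\left(w,V \right)} = w w + 1 V = w^{2} + V = V + w^{2}$)
$f{\left(I \right)} = -20 - 5 I$ ($f{\left(I \right)} = - 5 \left(I + \left(-2\right)^{2}\right) = - 5 \left(I + 4\right) = - 5 \left(4 + I\right) = -20 - 5 I$)
$4974 - f{\left(34 \right)} = 4974 - \left(-20 - 170\right) = 4974 - -190 = 4974 + 190 = 5164$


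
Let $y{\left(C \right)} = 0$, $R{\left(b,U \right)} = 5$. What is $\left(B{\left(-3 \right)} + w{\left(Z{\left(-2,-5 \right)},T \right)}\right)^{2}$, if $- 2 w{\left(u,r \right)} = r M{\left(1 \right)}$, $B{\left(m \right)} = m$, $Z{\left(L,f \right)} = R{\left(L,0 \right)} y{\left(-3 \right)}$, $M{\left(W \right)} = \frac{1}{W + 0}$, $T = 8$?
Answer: $49$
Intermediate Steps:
$M{\left(W \right)} = \frac{1}{W}$
$Z{\left(L,f \right)} = 0$ ($Z{\left(L,f \right)} = 5 \cdot 0 = 0$)
$w{\left(u,r \right)} = - \frac{r}{2}$ ($w{\left(u,r \right)} = - \frac{r 1^{-1}}{2} = - \frac{r 1}{2} = - \frac{r}{2}$)
$\left(B{\left(-3 \right)} + w{\left(Z{\left(-2,-5 \right)},T \right)}\right)^{2} = \left(-3 - 4\right)^{2} = \left(-7\right)^{2} = 49$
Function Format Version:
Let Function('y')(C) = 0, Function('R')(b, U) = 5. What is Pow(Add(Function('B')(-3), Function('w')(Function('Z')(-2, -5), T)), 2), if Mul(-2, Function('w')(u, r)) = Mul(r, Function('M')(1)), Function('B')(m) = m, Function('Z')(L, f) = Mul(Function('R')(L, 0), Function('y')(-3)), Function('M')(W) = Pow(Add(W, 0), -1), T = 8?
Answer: 49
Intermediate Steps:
Function('M')(W) = Pow(W, -1)
Function('Z')(L, f) = 0 (Function('Z')(L, f) = Mul(5, 0) = 0)
Function('w')(u, r) = Mul(Rational(-1, 2), r) (Function('w')(u, r) = Mul(Rational(-1, 2), Mul(r, Pow(1, -1))) = Mul(Rational(-1, 2), Mul(r, 1)) = Mul(Rational(-1, 2), r))
Pow(Add(Function('B')(-3), Function('w')(Function('Z')(-2, -5), T)), 2) = Pow(Add(-3, Mul(Rational(-1, 2), 8)), 2) = Pow(Add(-3, -4), 2) = Pow(-7, 2) = 49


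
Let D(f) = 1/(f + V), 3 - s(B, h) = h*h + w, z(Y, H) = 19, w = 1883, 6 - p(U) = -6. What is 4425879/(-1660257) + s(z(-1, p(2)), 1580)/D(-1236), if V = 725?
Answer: 706506359997227/553419 ≈ 1.2766e+9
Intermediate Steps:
p(U) = 12 (p(U) = 6 - 1*(-6) = 6 + 6 = 12)
s(B, h) = -1880 - h² (s(B, h) = 3 - (h*h + 1883) = 3 - (h² + 1883) = 3 - (1883 + h²) = 3 + (-1883 - h²) = -1880 - h²)
D(f) = 1/(725 + f) (D(f) = 1/(f + 725) = 1/(725 + f))
4425879/(-1660257) + s(z(-1, p(2)), 1580)/D(-1236) = 4425879/(-1660257) + (-1880 - 1*1580²)/(1/(725 - 1236)) = 4425879*(-1/1660257) + (-1880 - 1*2496400)/(1/(-511)) = -1475293/553419 + (-1880 - 2496400)/(-1/511) = -1475293/553419 - 2498280*(-511) = -1475293/553419 + 1276621080 = 706506359997227/553419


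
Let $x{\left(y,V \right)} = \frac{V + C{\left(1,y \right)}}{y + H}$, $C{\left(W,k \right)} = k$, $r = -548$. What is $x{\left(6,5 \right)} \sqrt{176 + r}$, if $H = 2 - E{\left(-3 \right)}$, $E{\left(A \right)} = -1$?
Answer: $\frac{22 i \sqrt{93}}{9} \approx 23.573 i$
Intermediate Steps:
$H = 3$ ($H = 2 - -1 = 2 + 1 = 3$)
$x{\left(y,V \right)} = \frac{V + y}{3 + y}$ ($x{\left(y,V \right)} = \frac{V + y}{y + 3} = \frac{V + y}{3 + y}$)
$x{\left(6,5 \right)} \sqrt{176 + r} = \frac{5 + 6}{3 + 6} \sqrt{176 - 548} = \frac{1}{9} \cdot 11 \sqrt{-372} = \frac{1}{9} \cdot 11 \cdot 2 i \sqrt{93} = \frac{11 \cdot 2 i \sqrt{93}}{9} = \frac{22 i \sqrt{93}}{9}$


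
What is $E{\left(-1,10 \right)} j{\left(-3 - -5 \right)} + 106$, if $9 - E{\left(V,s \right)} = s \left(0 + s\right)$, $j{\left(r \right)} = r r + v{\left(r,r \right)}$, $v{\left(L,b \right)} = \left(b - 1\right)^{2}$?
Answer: $-349$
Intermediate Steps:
$v{\left(L,b \right)} = \left(-1 + b\right)^{2}$
$j{\left(r \right)} = r^{2} + \left(-1 + r\right)^{2}$ ($j{\left(r \right)} = r r + \left(-1 + r\right)^{2} = r^{2} + \left(-1 + r\right)^{2}$)
$E{\left(V,s \right)} = 9 - s^{2}$ ($E{\left(V,s \right)} = 9 - s \left(0 + s\right) = 9 - s s = 9 - s^{2}$)
$E{\left(-1,10 \right)} j{\left(-3 - -5 \right)} + 106 = \left(9 - 10^{2}\right) \left(\left(-3 - -5\right)^{2} + \left(-1 - -2\right)^{2}\right) + 106 = \left(9 - 100\right) \left(\left(-3 + 5\right)^{2} + \left(-1 + \left(-3 + 5\right)\right)^{2}\right) + 106 = \left(9 - 100\right) \left(2^{2} + \left(-1 + 2\right)^{2}\right) + 106 = - 91 \left(4 + 1^{2}\right) + 106 = - 91 \left(4 + 1\right) + 106 = \left(-91\right) 5 + 106 = -455 + 106 = -349$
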